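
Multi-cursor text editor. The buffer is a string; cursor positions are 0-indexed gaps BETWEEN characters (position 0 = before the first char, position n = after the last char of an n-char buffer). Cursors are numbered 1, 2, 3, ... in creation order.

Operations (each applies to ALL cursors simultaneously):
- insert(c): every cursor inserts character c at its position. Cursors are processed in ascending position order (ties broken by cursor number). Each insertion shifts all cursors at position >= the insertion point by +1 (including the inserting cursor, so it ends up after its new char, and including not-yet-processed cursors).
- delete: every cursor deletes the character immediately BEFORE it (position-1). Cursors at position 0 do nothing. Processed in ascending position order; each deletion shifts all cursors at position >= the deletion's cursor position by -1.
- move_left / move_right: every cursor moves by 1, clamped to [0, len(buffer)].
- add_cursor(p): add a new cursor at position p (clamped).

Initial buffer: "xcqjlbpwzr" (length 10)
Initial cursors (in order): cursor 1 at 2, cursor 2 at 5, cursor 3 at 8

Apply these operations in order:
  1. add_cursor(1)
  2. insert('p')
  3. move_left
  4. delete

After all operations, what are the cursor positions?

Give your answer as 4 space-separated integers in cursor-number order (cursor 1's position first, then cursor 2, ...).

Answer: 1 4 7 0

Derivation:
After op 1 (add_cursor(1)): buffer="xcqjlbpwzr" (len 10), cursors c4@1 c1@2 c2@5 c3@8, authorship ..........
After op 2 (insert('p')): buffer="xpcpqjlpbpwpzr" (len 14), cursors c4@2 c1@4 c2@8 c3@12, authorship .4.1...2...3..
After op 3 (move_left): buffer="xpcpqjlpbpwpzr" (len 14), cursors c4@1 c1@3 c2@7 c3@11, authorship .4.1...2...3..
After op 4 (delete): buffer="ppqjpbppzr" (len 10), cursors c4@0 c1@1 c2@4 c3@7, authorship 41..2..3..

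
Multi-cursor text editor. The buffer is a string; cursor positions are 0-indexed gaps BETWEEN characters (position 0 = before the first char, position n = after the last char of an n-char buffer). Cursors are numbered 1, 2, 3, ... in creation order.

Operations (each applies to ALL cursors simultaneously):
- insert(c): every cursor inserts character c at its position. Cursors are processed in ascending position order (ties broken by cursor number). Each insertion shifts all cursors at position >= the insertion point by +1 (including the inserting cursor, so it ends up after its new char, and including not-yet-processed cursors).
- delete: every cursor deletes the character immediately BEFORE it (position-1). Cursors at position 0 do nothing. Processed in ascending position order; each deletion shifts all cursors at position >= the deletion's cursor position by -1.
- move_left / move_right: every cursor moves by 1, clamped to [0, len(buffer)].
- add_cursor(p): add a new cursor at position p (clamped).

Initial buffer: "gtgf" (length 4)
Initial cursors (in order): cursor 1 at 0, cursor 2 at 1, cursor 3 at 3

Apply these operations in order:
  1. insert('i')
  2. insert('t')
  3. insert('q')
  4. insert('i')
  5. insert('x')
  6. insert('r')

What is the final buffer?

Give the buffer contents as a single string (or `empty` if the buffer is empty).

Answer: itqixrgitqixrtgitqixrf

Derivation:
After op 1 (insert('i')): buffer="igitgif" (len 7), cursors c1@1 c2@3 c3@6, authorship 1.2..3.
After op 2 (insert('t')): buffer="itgittgitf" (len 10), cursors c1@2 c2@5 c3@9, authorship 11.22..33.
After op 3 (insert('q')): buffer="itqgitqtgitqf" (len 13), cursors c1@3 c2@7 c3@12, authorship 111.222..333.
After op 4 (insert('i')): buffer="itqigitqitgitqif" (len 16), cursors c1@4 c2@9 c3@15, authorship 1111.2222..3333.
After op 5 (insert('x')): buffer="itqixgitqixtgitqixf" (len 19), cursors c1@5 c2@11 c3@18, authorship 11111.22222..33333.
After op 6 (insert('r')): buffer="itqixrgitqixrtgitqixrf" (len 22), cursors c1@6 c2@13 c3@21, authorship 111111.222222..333333.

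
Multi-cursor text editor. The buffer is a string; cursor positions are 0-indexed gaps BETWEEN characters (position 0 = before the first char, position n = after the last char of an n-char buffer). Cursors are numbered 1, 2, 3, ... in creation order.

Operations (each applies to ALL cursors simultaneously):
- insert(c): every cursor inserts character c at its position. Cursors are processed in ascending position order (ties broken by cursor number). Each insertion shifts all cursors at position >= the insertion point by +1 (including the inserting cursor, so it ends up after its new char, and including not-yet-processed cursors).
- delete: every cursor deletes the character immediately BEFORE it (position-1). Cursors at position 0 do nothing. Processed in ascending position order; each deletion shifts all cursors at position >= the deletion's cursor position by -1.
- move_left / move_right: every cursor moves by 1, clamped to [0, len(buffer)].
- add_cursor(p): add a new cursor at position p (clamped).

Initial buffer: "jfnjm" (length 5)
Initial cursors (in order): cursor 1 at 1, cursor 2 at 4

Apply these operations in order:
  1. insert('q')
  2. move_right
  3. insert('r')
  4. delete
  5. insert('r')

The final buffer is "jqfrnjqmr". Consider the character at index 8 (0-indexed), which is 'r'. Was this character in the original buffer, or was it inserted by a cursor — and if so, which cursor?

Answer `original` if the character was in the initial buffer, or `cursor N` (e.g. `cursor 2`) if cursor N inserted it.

Answer: cursor 2

Derivation:
After op 1 (insert('q')): buffer="jqfnjqm" (len 7), cursors c1@2 c2@6, authorship .1...2.
After op 2 (move_right): buffer="jqfnjqm" (len 7), cursors c1@3 c2@7, authorship .1...2.
After op 3 (insert('r')): buffer="jqfrnjqmr" (len 9), cursors c1@4 c2@9, authorship .1.1..2.2
After op 4 (delete): buffer="jqfnjqm" (len 7), cursors c1@3 c2@7, authorship .1...2.
After op 5 (insert('r')): buffer="jqfrnjqmr" (len 9), cursors c1@4 c2@9, authorship .1.1..2.2
Authorship (.=original, N=cursor N): . 1 . 1 . . 2 . 2
Index 8: author = 2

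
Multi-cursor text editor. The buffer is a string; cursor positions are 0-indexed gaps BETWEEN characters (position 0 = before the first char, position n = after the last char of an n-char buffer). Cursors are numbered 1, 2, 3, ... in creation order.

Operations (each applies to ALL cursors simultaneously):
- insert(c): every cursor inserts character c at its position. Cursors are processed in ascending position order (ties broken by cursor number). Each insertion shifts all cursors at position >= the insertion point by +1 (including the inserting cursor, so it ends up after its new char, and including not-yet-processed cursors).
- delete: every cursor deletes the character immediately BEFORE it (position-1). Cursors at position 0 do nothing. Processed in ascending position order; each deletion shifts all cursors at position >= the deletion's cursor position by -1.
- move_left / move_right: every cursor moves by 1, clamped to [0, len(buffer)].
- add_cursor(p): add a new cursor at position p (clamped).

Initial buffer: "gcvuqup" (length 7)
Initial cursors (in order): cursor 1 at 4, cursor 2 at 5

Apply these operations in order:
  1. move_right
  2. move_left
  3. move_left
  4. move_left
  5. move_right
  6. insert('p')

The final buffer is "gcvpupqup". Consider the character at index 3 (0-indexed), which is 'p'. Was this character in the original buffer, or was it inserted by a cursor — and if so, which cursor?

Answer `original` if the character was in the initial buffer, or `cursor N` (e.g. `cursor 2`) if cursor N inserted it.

Answer: cursor 1

Derivation:
After op 1 (move_right): buffer="gcvuqup" (len 7), cursors c1@5 c2@6, authorship .......
After op 2 (move_left): buffer="gcvuqup" (len 7), cursors c1@4 c2@5, authorship .......
After op 3 (move_left): buffer="gcvuqup" (len 7), cursors c1@3 c2@4, authorship .......
After op 4 (move_left): buffer="gcvuqup" (len 7), cursors c1@2 c2@3, authorship .......
After op 5 (move_right): buffer="gcvuqup" (len 7), cursors c1@3 c2@4, authorship .......
After op 6 (insert('p')): buffer="gcvpupqup" (len 9), cursors c1@4 c2@6, authorship ...1.2...
Authorship (.=original, N=cursor N): . . . 1 . 2 . . .
Index 3: author = 1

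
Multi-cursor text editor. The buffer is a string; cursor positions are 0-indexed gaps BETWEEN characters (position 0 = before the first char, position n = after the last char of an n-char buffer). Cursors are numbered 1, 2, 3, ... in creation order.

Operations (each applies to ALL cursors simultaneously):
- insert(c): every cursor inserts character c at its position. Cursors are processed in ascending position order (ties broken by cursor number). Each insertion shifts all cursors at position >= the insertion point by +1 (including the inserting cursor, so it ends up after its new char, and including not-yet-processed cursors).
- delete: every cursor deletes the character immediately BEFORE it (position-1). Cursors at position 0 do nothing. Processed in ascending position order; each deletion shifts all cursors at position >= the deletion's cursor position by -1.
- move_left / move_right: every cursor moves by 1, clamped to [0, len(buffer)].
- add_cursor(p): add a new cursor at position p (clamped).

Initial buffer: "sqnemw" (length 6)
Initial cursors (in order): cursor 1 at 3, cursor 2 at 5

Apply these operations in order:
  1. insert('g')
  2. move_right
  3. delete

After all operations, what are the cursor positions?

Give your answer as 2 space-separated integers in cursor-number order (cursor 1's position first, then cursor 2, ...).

After op 1 (insert('g')): buffer="sqngemgw" (len 8), cursors c1@4 c2@7, authorship ...1..2.
After op 2 (move_right): buffer="sqngemgw" (len 8), cursors c1@5 c2@8, authorship ...1..2.
After op 3 (delete): buffer="sqngmg" (len 6), cursors c1@4 c2@6, authorship ...1.2

Answer: 4 6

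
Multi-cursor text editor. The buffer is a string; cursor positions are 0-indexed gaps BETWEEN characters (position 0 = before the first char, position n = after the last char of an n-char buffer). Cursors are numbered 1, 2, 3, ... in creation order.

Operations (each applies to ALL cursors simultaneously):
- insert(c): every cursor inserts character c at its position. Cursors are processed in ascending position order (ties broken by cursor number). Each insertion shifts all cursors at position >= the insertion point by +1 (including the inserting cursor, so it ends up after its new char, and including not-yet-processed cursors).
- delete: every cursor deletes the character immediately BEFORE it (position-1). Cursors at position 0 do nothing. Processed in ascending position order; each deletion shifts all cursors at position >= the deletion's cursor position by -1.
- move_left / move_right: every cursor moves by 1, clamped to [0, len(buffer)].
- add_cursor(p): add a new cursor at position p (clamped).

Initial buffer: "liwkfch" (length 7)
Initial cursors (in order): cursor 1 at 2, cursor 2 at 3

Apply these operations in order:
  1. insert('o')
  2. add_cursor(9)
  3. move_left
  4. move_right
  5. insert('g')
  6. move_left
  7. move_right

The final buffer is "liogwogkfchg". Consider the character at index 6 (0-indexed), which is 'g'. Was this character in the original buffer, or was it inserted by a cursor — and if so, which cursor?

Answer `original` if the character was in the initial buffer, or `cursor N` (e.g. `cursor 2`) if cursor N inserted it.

Answer: cursor 2

Derivation:
After op 1 (insert('o')): buffer="liowokfch" (len 9), cursors c1@3 c2@5, authorship ..1.2....
After op 2 (add_cursor(9)): buffer="liowokfch" (len 9), cursors c1@3 c2@5 c3@9, authorship ..1.2....
After op 3 (move_left): buffer="liowokfch" (len 9), cursors c1@2 c2@4 c3@8, authorship ..1.2....
After op 4 (move_right): buffer="liowokfch" (len 9), cursors c1@3 c2@5 c3@9, authorship ..1.2....
After op 5 (insert('g')): buffer="liogwogkfchg" (len 12), cursors c1@4 c2@7 c3@12, authorship ..11.22....3
After op 6 (move_left): buffer="liogwogkfchg" (len 12), cursors c1@3 c2@6 c3@11, authorship ..11.22....3
After op 7 (move_right): buffer="liogwogkfchg" (len 12), cursors c1@4 c2@7 c3@12, authorship ..11.22....3
Authorship (.=original, N=cursor N): . . 1 1 . 2 2 . . . . 3
Index 6: author = 2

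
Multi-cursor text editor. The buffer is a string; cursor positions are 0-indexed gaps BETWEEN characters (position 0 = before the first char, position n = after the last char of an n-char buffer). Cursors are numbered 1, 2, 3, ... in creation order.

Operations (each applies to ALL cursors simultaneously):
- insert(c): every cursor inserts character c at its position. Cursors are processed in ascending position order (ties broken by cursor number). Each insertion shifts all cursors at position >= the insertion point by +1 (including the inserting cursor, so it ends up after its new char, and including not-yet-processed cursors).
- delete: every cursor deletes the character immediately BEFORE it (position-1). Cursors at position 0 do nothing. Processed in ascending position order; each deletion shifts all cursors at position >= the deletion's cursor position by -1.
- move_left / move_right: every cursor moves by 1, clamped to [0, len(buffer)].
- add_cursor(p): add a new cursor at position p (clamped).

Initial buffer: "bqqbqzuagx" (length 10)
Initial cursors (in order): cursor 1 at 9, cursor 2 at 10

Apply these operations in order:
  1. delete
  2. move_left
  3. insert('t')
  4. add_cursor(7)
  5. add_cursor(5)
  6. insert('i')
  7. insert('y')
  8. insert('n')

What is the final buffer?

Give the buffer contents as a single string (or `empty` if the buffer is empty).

Answer: bqqbqiynzuiynttiiyynna

Derivation:
After op 1 (delete): buffer="bqqbqzua" (len 8), cursors c1@8 c2@8, authorship ........
After op 2 (move_left): buffer="bqqbqzua" (len 8), cursors c1@7 c2@7, authorship ........
After op 3 (insert('t')): buffer="bqqbqzutta" (len 10), cursors c1@9 c2@9, authorship .......12.
After op 4 (add_cursor(7)): buffer="bqqbqzutta" (len 10), cursors c3@7 c1@9 c2@9, authorship .......12.
After op 5 (add_cursor(5)): buffer="bqqbqzutta" (len 10), cursors c4@5 c3@7 c1@9 c2@9, authorship .......12.
After op 6 (insert('i')): buffer="bqqbqizuittiia" (len 14), cursors c4@6 c3@9 c1@13 c2@13, authorship .....4..31212.
After op 7 (insert('y')): buffer="bqqbqiyzuiyttiiyya" (len 18), cursors c4@7 c3@11 c1@17 c2@17, authorship .....44..33121212.
After op 8 (insert('n')): buffer="bqqbqiynzuiynttiiyynna" (len 22), cursors c4@8 c3@13 c1@21 c2@21, authorship .....444..33312121212.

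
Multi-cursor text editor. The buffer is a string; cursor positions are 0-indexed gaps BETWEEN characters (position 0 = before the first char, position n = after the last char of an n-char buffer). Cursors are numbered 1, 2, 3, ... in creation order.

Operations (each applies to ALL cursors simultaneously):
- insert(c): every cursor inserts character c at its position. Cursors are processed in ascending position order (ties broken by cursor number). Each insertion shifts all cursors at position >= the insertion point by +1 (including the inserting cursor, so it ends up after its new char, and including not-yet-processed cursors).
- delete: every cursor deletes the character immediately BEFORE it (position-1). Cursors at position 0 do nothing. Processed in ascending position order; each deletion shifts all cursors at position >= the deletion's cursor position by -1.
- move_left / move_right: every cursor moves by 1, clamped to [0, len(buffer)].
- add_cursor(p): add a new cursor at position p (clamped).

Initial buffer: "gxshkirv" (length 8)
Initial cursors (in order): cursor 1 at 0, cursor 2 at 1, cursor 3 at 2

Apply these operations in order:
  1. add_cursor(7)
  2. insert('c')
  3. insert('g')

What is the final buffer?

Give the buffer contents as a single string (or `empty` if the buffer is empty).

After op 1 (add_cursor(7)): buffer="gxshkirv" (len 8), cursors c1@0 c2@1 c3@2 c4@7, authorship ........
After op 2 (insert('c')): buffer="cgcxcshkircv" (len 12), cursors c1@1 c2@3 c3@5 c4@11, authorship 1.2.3.....4.
After op 3 (insert('g')): buffer="cggcgxcgshkircgv" (len 16), cursors c1@2 c2@5 c3@8 c4@15, authorship 11.22.33.....44.

Answer: cggcgxcgshkircgv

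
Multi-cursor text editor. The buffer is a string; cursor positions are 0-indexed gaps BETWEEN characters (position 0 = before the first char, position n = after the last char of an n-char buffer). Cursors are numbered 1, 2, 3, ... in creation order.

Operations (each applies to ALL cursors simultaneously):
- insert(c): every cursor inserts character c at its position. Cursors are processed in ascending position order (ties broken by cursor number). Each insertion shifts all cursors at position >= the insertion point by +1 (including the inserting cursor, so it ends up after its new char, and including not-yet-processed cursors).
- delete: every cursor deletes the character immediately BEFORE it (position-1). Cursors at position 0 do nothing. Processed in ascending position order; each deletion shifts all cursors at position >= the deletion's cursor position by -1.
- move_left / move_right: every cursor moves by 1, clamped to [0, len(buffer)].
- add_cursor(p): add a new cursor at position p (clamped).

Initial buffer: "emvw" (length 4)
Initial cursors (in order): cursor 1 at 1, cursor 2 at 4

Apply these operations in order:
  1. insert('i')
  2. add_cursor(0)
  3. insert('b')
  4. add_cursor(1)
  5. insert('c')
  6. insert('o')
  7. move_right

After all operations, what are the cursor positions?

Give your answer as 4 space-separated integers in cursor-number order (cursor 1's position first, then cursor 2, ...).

After op 1 (insert('i')): buffer="eimvwi" (len 6), cursors c1@2 c2@6, authorship .1...2
After op 2 (add_cursor(0)): buffer="eimvwi" (len 6), cursors c3@0 c1@2 c2@6, authorship .1...2
After op 3 (insert('b')): buffer="beibmvwib" (len 9), cursors c3@1 c1@4 c2@9, authorship 3.11...22
After op 4 (add_cursor(1)): buffer="beibmvwib" (len 9), cursors c3@1 c4@1 c1@4 c2@9, authorship 3.11...22
After op 5 (insert('c')): buffer="bcceibcmvwibc" (len 13), cursors c3@3 c4@3 c1@7 c2@13, authorship 334.111...222
After op 6 (insert('o')): buffer="bccooeibcomvwibco" (len 17), cursors c3@5 c4@5 c1@10 c2@17, authorship 33434.1111...2222
After op 7 (move_right): buffer="bccooeibcomvwibco" (len 17), cursors c3@6 c4@6 c1@11 c2@17, authorship 33434.1111...2222

Answer: 11 17 6 6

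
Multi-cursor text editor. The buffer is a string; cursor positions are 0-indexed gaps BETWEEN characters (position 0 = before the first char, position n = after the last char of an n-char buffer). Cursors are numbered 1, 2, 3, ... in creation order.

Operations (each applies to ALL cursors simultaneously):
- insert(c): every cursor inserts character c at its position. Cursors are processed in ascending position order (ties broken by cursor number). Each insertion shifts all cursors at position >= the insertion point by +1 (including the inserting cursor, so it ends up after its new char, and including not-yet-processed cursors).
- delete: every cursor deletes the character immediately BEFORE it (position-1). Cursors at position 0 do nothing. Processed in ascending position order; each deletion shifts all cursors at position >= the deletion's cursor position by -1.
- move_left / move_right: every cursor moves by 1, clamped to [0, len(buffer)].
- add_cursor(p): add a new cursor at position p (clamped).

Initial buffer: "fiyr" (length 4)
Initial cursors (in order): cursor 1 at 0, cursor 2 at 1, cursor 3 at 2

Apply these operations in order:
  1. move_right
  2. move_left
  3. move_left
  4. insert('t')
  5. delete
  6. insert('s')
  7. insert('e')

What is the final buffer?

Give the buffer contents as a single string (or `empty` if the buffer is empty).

Answer: sseefseiyr

Derivation:
After op 1 (move_right): buffer="fiyr" (len 4), cursors c1@1 c2@2 c3@3, authorship ....
After op 2 (move_left): buffer="fiyr" (len 4), cursors c1@0 c2@1 c3@2, authorship ....
After op 3 (move_left): buffer="fiyr" (len 4), cursors c1@0 c2@0 c3@1, authorship ....
After op 4 (insert('t')): buffer="ttftiyr" (len 7), cursors c1@2 c2@2 c3@4, authorship 12.3...
After op 5 (delete): buffer="fiyr" (len 4), cursors c1@0 c2@0 c3@1, authorship ....
After op 6 (insert('s')): buffer="ssfsiyr" (len 7), cursors c1@2 c2@2 c3@4, authorship 12.3...
After op 7 (insert('e')): buffer="sseefseiyr" (len 10), cursors c1@4 c2@4 c3@7, authorship 1212.33...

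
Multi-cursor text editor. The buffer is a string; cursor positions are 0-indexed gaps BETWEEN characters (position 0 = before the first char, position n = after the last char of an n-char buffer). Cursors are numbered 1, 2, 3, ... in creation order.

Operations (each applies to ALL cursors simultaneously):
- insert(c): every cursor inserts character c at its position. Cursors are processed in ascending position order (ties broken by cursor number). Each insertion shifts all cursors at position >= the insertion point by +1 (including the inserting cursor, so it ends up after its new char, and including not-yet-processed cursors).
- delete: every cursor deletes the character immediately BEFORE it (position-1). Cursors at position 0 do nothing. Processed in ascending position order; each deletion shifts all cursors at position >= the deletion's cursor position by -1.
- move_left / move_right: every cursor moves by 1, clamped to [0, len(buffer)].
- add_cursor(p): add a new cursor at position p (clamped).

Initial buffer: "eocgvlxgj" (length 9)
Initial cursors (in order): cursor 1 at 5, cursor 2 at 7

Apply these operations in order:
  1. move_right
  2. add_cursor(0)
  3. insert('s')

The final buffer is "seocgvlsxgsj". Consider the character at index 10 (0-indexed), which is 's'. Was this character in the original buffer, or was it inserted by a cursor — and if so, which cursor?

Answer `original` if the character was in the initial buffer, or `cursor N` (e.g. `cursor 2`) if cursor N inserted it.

After op 1 (move_right): buffer="eocgvlxgj" (len 9), cursors c1@6 c2@8, authorship .........
After op 2 (add_cursor(0)): buffer="eocgvlxgj" (len 9), cursors c3@0 c1@6 c2@8, authorship .........
After op 3 (insert('s')): buffer="seocgvlsxgsj" (len 12), cursors c3@1 c1@8 c2@11, authorship 3......1..2.
Authorship (.=original, N=cursor N): 3 . . . . . . 1 . . 2 .
Index 10: author = 2

Answer: cursor 2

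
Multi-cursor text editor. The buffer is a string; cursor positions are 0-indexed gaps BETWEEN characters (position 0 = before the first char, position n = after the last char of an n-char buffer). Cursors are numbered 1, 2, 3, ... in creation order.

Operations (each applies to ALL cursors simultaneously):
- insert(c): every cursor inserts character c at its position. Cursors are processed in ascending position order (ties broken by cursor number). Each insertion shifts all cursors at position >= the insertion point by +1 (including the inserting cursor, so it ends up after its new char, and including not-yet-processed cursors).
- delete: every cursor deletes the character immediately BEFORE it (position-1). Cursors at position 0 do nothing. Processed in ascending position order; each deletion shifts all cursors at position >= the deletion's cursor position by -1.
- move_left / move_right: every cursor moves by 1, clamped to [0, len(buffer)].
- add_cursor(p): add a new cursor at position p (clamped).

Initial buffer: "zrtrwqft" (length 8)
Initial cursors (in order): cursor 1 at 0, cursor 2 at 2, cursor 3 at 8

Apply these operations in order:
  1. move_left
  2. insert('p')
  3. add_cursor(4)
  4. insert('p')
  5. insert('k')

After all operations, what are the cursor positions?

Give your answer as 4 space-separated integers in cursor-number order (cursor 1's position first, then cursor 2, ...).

After op 1 (move_left): buffer="zrtrwqft" (len 8), cursors c1@0 c2@1 c3@7, authorship ........
After op 2 (insert('p')): buffer="pzprtrwqfpt" (len 11), cursors c1@1 c2@3 c3@10, authorship 1.2......3.
After op 3 (add_cursor(4)): buffer="pzprtrwqfpt" (len 11), cursors c1@1 c2@3 c4@4 c3@10, authorship 1.2......3.
After op 4 (insert('p')): buffer="ppzpprptrwqfppt" (len 15), cursors c1@2 c2@5 c4@7 c3@14, authorship 11.22.4.....33.
After op 5 (insert('k')): buffer="ppkzppkrpktrwqfppkt" (len 19), cursors c1@3 c2@7 c4@10 c3@18, authorship 111.222.44.....333.

Answer: 3 7 18 10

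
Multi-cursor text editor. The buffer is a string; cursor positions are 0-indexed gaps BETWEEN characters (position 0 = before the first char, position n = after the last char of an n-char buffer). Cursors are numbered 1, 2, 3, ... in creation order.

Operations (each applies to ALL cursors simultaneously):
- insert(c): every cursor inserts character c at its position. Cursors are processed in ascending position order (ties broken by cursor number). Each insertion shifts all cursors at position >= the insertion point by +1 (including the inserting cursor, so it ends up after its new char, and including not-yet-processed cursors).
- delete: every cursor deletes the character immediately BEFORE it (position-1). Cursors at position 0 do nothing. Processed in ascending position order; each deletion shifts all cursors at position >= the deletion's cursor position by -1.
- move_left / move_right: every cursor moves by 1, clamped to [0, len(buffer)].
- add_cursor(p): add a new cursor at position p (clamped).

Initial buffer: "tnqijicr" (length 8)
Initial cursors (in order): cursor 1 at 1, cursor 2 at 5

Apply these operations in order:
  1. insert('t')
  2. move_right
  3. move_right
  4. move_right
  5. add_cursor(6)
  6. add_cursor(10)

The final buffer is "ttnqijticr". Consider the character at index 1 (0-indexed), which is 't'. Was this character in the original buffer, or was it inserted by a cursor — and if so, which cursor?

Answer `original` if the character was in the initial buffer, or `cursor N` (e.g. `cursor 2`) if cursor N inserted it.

After op 1 (insert('t')): buffer="ttnqijticr" (len 10), cursors c1@2 c2@7, authorship .1....2...
After op 2 (move_right): buffer="ttnqijticr" (len 10), cursors c1@3 c2@8, authorship .1....2...
After op 3 (move_right): buffer="ttnqijticr" (len 10), cursors c1@4 c2@9, authorship .1....2...
After op 4 (move_right): buffer="ttnqijticr" (len 10), cursors c1@5 c2@10, authorship .1....2...
After op 5 (add_cursor(6)): buffer="ttnqijticr" (len 10), cursors c1@5 c3@6 c2@10, authorship .1....2...
After op 6 (add_cursor(10)): buffer="ttnqijticr" (len 10), cursors c1@5 c3@6 c2@10 c4@10, authorship .1....2...
Authorship (.=original, N=cursor N): . 1 . . . . 2 . . .
Index 1: author = 1

Answer: cursor 1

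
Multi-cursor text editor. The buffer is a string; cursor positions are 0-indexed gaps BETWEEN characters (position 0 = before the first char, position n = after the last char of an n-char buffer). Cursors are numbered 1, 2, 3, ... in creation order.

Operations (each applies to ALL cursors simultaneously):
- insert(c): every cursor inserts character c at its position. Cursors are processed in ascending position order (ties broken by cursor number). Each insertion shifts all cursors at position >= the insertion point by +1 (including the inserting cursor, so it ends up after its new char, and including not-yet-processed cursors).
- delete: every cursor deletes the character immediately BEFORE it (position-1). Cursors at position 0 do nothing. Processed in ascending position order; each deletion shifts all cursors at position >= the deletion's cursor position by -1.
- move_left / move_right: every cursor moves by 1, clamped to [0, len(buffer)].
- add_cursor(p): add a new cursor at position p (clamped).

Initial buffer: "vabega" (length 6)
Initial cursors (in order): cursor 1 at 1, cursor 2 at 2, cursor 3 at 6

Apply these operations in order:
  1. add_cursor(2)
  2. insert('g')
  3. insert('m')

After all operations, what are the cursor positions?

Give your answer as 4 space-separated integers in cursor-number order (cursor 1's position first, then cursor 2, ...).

After op 1 (add_cursor(2)): buffer="vabega" (len 6), cursors c1@1 c2@2 c4@2 c3@6, authorship ......
After op 2 (insert('g')): buffer="vgaggbegag" (len 10), cursors c1@2 c2@5 c4@5 c3@10, authorship .1.24....3
After op 3 (insert('m')): buffer="vgmaggmmbegagm" (len 14), cursors c1@3 c2@8 c4@8 c3@14, authorship .11.2424....33

Answer: 3 8 14 8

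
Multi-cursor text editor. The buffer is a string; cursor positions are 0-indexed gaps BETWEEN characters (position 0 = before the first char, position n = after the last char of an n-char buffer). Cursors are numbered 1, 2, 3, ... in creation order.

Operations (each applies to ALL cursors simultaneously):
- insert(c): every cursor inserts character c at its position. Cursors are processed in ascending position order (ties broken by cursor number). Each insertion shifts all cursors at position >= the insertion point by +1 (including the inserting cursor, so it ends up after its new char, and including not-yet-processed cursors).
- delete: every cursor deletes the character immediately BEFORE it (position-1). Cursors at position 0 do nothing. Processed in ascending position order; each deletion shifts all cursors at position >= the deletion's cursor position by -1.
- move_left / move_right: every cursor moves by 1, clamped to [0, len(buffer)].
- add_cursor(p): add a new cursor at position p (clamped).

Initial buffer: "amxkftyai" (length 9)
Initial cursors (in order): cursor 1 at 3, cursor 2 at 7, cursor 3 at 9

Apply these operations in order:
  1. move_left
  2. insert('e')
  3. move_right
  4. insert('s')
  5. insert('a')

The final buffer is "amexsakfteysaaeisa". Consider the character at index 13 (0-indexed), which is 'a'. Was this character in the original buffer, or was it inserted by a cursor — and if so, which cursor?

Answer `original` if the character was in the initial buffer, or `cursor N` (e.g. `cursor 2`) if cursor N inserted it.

After op 1 (move_left): buffer="amxkftyai" (len 9), cursors c1@2 c2@6 c3@8, authorship .........
After op 2 (insert('e')): buffer="amexkfteyaei" (len 12), cursors c1@3 c2@8 c3@11, authorship ..1....2..3.
After op 3 (move_right): buffer="amexkfteyaei" (len 12), cursors c1@4 c2@9 c3@12, authorship ..1....2..3.
After op 4 (insert('s')): buffer="amexskfteysaeis" (len 15), cursors c1@5 c2@11 c3@15, authorship ..1.1...2.2.3.3
After op 5 (insert('a')): buffer="amexsakfteysaaeisa" (len 18), cursors c1@6 c2@13 c3@18, authorship ..1.11...2.22.3.33
Authorship (.=original, N=cursor N): . . 1 . 1 1 . . . 2 . 2 2 . 3 . 3 3
Index 13: author = original

Answer: original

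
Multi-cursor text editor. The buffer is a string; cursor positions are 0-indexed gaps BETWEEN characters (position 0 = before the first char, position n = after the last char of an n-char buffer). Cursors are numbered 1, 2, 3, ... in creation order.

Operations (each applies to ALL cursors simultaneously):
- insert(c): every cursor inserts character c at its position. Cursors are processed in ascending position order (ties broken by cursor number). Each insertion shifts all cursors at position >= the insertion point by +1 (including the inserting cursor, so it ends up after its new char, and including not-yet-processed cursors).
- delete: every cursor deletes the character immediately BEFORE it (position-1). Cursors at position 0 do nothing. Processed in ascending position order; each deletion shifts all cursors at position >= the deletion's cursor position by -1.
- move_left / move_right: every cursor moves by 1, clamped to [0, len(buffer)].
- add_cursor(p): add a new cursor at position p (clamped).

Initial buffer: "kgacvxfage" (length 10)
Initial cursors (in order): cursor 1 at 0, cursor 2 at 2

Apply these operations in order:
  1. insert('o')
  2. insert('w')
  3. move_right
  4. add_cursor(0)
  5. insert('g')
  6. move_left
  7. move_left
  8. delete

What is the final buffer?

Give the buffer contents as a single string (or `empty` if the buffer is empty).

Answer: gokggoagcvxfage

Derivation:
After op 1 (insert('o')): buffer="okgoacvxfage" (len 12), cursors c1@1 c2@4, authorship 1..2........
After op 2 (insert('w')): buffer="owkgowacvxfage" (len 14), cursors c1@2 c2@6, authorship 11..22........
After op 3 (move_right): buffer="owkgowacvxfage" (len 14), cursors c1@3 c2@7, authorship 11..22........
After op 4 (add_cursor(0)): buffer="owkgowacvxfage" (len 14), cursors c3@0 c1@3 c2@7, authorship 11..22........
After op 5 (insert('g')): buffer="gowkggowagcvxfage" (len 17), cursors c3@1 c1@5 c2@10, authorship 311.1.22.2.......
After op 6 (move_left): buffer="gowkggowagcvxfage" (len 17), cursors c3@0 c1@4 c2@9, authorship 311.1.22.2.......
After op 7 (move_left): buffer="gowkggowagcvxfage" (len 17), cursors c3@0 c1@3 c2@8, authorship 311.1.22.2.......
After op 8 (delete): buffer="gokggoagcvxfage" (len 15), cursors c3@0 c1@2 c2@6, authorship 31.1.2.2.......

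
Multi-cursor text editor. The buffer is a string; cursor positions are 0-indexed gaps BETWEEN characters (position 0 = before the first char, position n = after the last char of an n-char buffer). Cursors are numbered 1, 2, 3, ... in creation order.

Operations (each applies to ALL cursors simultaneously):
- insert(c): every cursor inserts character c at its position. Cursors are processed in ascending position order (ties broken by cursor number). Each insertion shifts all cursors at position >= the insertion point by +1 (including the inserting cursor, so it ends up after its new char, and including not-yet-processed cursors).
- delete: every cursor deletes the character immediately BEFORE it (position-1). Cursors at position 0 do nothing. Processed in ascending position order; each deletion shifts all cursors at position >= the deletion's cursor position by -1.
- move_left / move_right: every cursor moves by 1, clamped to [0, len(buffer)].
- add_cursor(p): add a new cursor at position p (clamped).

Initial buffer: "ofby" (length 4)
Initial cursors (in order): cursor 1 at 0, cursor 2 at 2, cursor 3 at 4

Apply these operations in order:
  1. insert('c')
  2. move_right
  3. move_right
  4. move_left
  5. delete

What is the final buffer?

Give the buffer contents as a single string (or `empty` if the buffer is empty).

After op 1 (insert('c')): buffer="cofcbyc" (len 7), cursors c1@1 c2@4 c3@7, authorship 1..2..3
After op 2 (move_right): buffer="cofcbyc" (len 7), cursors c1@2 c2@5 c3@7, authorship 1..2..3
After op 3 (move_right): buffer="cofcbyc" (len 7), cursors c1@3 c2@6 c3@7, authorship 1..2..3
After op 4 (move_left): buffer="cofcbyc" (len 7), cursors c1@2 c2@5 c3@6, authorship 1..2..3
After op 5 (delete): buffer="cfcc" (len 4), cursors c1@1 c2@3 c3@3, authorship 1.23

Answer: cfcc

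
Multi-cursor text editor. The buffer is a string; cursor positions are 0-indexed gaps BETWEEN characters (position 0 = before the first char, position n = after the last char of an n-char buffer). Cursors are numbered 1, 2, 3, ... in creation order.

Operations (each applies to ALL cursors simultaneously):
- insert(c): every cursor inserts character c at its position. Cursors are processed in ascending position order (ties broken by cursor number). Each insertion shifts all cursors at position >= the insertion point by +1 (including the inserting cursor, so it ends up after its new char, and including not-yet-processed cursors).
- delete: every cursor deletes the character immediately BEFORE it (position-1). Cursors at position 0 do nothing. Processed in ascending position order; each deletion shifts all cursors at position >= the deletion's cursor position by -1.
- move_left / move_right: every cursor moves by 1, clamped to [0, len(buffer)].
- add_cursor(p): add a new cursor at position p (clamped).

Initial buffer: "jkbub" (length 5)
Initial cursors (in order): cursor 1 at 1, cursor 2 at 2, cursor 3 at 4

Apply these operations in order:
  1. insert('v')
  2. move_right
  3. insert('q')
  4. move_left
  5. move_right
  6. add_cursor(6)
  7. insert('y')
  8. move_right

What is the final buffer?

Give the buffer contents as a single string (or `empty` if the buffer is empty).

After op 1 (insert('v')): buffer="jvkvbuvb" (len 8), cursors c1@2 c2@4 c3@7, authorship .1.2..3.
After op 2 (move_right): buffer="jvkvbuvb" (len 8), cursors c1@3 c2@5 c3@8, authorship .1.2..3.
After op 3 (insert('q')): buffer="jvkqvbquvbq" (len 11), cursors c1@4 c2@7 c3@11, authorship .1.12.2.3.3
After op 4 (move_left): buffer="jvkqvbquvbq" (len 11), cursors c1@3 c2@6 c3@10, authorship .1.12.2.3.3
After op 5 (move_right): buffer="jvkqvbquvbq" (len 11), cursors c1@4 c2@7 c3@11, authorship .1.12.2.3.3
After op 6 (add_cursor(6)): buffer="jvkqvbquvbq" (len 11), cursors c1@4 c4@6 c2@7 c3@11, authorship .1.12.2.3.3
After op 7 (insert('y')): buffer="jvkqyvbyqyuvbqy" (len 15), cursors c1@5 c4@8 c2@10 c3@15, authorship .1.112.422.3.33
After op 8 (move_right): buffer="jvkqyvbyqyuvbqy" (len 15), cursors c1@6 c4@9 c2@11 c3@15, authorship .1.112.422.3.33

Answer: jvkqyvbyqyuvbqy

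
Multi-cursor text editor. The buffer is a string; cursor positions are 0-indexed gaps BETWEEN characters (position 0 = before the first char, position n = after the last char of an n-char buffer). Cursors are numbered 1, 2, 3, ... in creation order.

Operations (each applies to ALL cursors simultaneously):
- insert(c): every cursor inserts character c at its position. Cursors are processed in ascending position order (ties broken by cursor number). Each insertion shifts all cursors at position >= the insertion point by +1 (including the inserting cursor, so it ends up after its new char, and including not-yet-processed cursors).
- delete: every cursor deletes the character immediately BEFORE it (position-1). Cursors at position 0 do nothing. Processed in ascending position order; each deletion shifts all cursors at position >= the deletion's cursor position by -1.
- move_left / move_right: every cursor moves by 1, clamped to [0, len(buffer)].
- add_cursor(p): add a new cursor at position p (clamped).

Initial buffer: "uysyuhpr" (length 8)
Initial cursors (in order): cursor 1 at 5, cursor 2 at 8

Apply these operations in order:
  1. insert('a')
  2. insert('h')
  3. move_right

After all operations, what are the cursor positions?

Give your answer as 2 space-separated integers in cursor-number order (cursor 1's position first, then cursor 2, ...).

After op 1 (insert('a')): buffer="uysyuahpra" (len 10), cursors c1@6 c2@10, authorship .....1...2
After op 2 (insert('h')): buffer="uysyuahhprah" (len 12), cursors c1@7 c2@12, authorship .....11...22
After op 3 (move_right): buffer="uysyuahhprah" (len 12), cursors c1@8 c2@12, authorship .....11...22

Answer: 8 12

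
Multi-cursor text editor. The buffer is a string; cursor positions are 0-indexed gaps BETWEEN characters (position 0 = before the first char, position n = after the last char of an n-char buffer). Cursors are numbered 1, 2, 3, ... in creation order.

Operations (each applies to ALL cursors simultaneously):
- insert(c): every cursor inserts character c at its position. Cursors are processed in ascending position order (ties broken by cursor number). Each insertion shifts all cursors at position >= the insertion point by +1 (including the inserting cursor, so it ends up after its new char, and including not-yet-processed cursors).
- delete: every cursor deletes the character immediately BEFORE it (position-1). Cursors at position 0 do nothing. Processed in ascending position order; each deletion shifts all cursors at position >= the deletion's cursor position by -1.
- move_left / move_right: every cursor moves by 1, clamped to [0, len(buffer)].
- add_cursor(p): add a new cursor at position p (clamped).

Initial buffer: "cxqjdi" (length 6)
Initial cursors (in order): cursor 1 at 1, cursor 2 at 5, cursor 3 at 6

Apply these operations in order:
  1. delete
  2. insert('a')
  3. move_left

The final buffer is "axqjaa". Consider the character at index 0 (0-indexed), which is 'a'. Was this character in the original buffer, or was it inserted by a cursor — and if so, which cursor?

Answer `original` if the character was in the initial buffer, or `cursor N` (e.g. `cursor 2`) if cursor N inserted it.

After op 1 (delete): buffer="xqj" (len 3), cursors c1@0 c2@3 c3@3, authorship ...
After op 2 (insert('a')): buffer="axqjaa" (len 6), cursors c1@1 c2@6 c3@6, authorship 1...23
After op 3 (move_left): buffer="axqjaa" (len 6), cursors c1@0 c2@5 c3@5, authorship 1...23
Authorship (.=original, N=cursor N): 1 . . . 2 3
Index 0: author = 1

Answer: cursor 1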